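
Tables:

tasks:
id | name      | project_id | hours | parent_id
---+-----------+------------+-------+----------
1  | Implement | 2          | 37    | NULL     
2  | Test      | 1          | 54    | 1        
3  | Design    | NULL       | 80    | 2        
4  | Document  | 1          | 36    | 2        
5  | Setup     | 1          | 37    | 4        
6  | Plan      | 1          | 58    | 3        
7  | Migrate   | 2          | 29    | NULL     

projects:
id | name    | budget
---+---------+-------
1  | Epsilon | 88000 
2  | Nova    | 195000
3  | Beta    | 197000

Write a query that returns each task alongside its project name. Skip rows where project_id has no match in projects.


INNER JOIN keeps only tasks rows whose project_id matches an id in projects. Walk through each task:
  - task 1 (Implement): project_id=2 -> matches Nova
  - task 2 (Test): project_id=1 -> matches Epsilon
  - task 3 (Design): project_id=NULL, no match -> dropped
  - task 4 (Document): project_id=1 -> matches Epsilon
  - task 5 (Setup): project_id=1 -> matches Epsilon
  - task 6 (Plan): project_id=1 -> matches Epsilon
  - task 7 (Migrate): project_id=2 -> matches Nova
So 1 of 7 rows is dropped.

SQL:
SELECT a.name, b.name AS project
FROM tasks a
INNER JOIN projects b ON a.project_id = b.id

Result:
name      | project
----------+--------
Implement | Nova   
Test      | Epsilon
Document  | Epsilon
Setup     | Epsilon
Plan      | Epsilon
Migrate   | Nova   


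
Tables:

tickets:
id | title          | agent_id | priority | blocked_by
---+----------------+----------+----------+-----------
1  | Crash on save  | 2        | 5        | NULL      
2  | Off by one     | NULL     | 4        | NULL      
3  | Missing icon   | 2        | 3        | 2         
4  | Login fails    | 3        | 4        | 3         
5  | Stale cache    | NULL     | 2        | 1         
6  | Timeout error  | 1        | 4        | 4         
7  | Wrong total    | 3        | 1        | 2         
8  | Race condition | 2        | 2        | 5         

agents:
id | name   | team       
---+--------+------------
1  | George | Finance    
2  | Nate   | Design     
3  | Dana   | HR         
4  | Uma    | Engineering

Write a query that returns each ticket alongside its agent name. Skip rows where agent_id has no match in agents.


INNER JOIN keeps only tickets rows whose agent_id matches an id in agents. Walk through each ticket:
  - ticket 1 (Crash on save): agent_id=2 -> matches Nate
  - ticket 2 (Off by one): agent_id=NULL, no match -> dropped
  - ticket 3 (Missing icon): agent_id=2 -> matches Nate
  - ticket 4 (Login fails): agent_id=3 -> matches Dana
  - ticket 5 (Stale cache): agent_id=NULL, no match -> dropped
  - ticket 6 (Timeout error): agent_id=1 -> matches George
  - ticket 7 (Wrong total): agent_id=3 -> matches Dana
  - ticket 8 (Race condition): agent_id=2 -> matches Nate
So 2 of 8 rows are dropped.

SQL:
SELECT a.title, b.name AS agent
FROM tickets a
INNER JOIN agents b ON a.agent_id = b.id

Result:
title          | agent 
---------------+-------
Crash on save  | Nate  
Missing icon   | Nate  
Login fails    | Dana  
Timeout error  | George
Wrong total    | Dana  
Race condition | Nate  


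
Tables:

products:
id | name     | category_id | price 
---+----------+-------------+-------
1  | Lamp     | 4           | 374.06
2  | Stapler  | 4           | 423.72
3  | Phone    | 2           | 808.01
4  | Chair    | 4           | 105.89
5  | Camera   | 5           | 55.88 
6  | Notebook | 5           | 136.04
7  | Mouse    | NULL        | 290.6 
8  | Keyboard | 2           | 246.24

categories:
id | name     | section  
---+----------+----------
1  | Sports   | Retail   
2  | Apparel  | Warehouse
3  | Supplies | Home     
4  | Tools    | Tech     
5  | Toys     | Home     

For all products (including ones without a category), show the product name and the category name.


LEFT JOIN keeps every row from products (the left table); where category_id has no match in categories, the category columns become NULL. Walk through each product:
  - product 1 (Lamp): category_id=4 -> matches Tools
  - product 2 (Stapler): category_id=4 -> matches Tools
  - product 3 (Phone): category_id=2 -> matches Apparel
  - product 4 (Chair): category_id=4 -> matches Tools
  - product 5 (Camera): category_id=5 -> matches Toys
  - product 6 (Notebook): category_id=5 -> matches Toys
  - product 7 (Mouse): category_id=NULL, no match -> kept with NULL
  - product 8 (Keyboard): category_id=2 -> matches Apparel
All 8 rows appear; 1 has NULL category.

SQL:
SELECT a.name, b.name AS category
FROM products a
LEFT JOIN categories b ON a.category_id = b.id

Result:
name     | category
---------+---------
Lamp     | Tools   
Stapler  | Tools   
Phone    | Apparel 
Chair    | Tools   
Camera   | Toys    
Notebook | Toys    
Mouse    | NULL    
Keyboard | Apparel 


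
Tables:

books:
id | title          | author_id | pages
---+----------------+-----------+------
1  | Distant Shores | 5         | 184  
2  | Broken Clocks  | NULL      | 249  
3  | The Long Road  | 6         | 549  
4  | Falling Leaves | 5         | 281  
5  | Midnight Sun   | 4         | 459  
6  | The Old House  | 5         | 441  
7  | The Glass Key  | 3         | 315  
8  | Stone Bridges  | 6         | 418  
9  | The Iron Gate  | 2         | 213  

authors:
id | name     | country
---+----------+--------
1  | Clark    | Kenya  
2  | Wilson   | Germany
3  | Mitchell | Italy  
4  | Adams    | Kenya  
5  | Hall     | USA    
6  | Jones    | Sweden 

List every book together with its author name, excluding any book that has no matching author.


INNER JOIN keeps only books rows whose author_id matches an id in authors. Walk through each book:
  - book 1 (Distant Shores): author_id=5 -> matches Hall
  - book 2 (Broken Clocks): author_id=NULL, no match -> dropped
  - book 3 (The Long Road): author_id=6 -> matches Jones
  - book 4 (Falling Leaves): author_id=5 -> matches Hall
  - book 5 (Midnight Sun): author_id=4 -> matches Adams
  - book 6 (The Old House): author_id=5 -> matches Hall
  - book 7 (The Glass Key): author_id=3 -> matches Mitchell
  - book 8 (Stone Bridges): author_id=6 -> matches Jones
  - book 9 (The Iron Gate): author_id=2 -> matches Wilson
So 1 of 9 rows is dropped.

SQL:
SELECT a.title, b.name AS author
FROM books a
INNER JOIN authors b ON a.author_id = b.id

Result:
title          | author  
---------------+---------
Distant Shores | Hall    
The Long Road  | Jones   
Falling Leaves | Hall    
Midnight Sun   | Adams   
The Old House  | Hall    
The Glass Key  | Mitchell
Stone Bridges  | Jones   
The Iron Gate  | Wilson  


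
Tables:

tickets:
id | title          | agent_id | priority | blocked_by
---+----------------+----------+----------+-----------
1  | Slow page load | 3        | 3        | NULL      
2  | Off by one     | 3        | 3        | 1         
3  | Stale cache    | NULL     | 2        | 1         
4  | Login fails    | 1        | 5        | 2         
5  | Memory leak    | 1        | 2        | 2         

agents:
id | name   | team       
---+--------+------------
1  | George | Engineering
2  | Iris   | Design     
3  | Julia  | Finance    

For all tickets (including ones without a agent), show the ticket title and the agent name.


LEFT JOIN keeps every row from tickets (the left table); where agent_id has no match in agents, the agent columns become NULL. Walk through each ticket:
  - ticket 1 (Slow page load): agent_id=3 -> matches Julia
  - ticket 2 (Off by one): agent_id=3 -> matches Julia
  - ticket 3 (Stale cache): agent_id=NULL, no match -> kept with NULL
  - ticket 4 (Login fails): agent_id=1 -> matches George
  - ticket 5 (Memory leak): agent_id=1 -> matches George
All 5 rows appear; 1 has NULL agent.

SQL:
SELECT a.title, b.name AS agent
FROM tickets a
LEFT JOIN agents b ON a.agent_id = b.id

Result:
title          | agent 
---------------+-------
Slow page load | Julia 
Off by one     | Julia 
Stale cache    | NULL  
Login fails    | George
Memory leak    | George


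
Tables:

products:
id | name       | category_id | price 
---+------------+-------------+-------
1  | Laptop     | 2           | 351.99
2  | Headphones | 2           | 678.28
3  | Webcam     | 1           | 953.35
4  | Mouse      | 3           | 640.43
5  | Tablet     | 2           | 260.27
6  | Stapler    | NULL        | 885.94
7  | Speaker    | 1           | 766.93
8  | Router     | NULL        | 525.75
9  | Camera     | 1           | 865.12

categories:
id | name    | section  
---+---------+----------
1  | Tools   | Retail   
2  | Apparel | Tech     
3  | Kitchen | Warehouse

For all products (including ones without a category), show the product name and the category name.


LEFT JOIN keeps every row from products (the left table); where category_id has no match in categories, the category columns become NULL. Walk through each product:
  - product 1 (Laptop): category_id=2 -> matches Apparel
  - product 2 (Headphones): category_id=2 -> matches Apparel
  - product 3 (Webcam): category_id=1 -> matches Tools
  - product 4 (Mouse): category_id=3 -> matches Kitchen
  - product 5 (Tablet): category_id=2 -> matches Apparel
  - product 6 (Stapler): category_id=NULL, no match -> kept with NULL
  - product 7 (Speaker): category_id=1 -> matches Tools
  - product 8 (Router): category_id=NULL, no match -> kept with NULL
  - product 9 (Camera): category_id=1 -> matches Tools
All 9 rows appear; 2 have NULL category.

SQL:
SELECT a.name, b.name AS category
FROM products a
LEFT JOIN categories b ON a.category_id = b.id

Result:
name       | category
-----------+---------
Laptop     | Apparel 
Headphones | Apparel 
Webcam     | Tools   
Mouse      | Kitchen 
Tablet     | Apparel 
Stapler    | NULL    
Speaker    | Tools   
Router     | NULL    
Camera     | Tools   


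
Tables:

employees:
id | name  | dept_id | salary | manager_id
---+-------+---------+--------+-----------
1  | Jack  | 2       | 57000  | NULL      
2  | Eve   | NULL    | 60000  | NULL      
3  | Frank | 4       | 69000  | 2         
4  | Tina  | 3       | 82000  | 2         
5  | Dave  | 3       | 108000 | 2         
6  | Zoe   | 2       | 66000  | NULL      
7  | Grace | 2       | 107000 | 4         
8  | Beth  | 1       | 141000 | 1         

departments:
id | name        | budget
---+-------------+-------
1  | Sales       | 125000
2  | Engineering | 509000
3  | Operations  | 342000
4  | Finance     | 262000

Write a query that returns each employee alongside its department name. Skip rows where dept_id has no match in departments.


INNER JOIN keeps only employees rows whose dept_id matches an id in departments. Walk through each employee:
  - employee 1 (Jack): dept_id=2 -> matches Engineering
  - employee 2 (Eve): dept_id=NULL, no match -> dropped
  - employee 3 (Frank): dept_id=4 -> matches Finance
  - employee 4 (Tina): dept_id=3 -> matches Operations
  - employee 5 (Dave): dept_id=3 -> matches Operations
  - employee 6 (Zoe): dept_id=2 -> matches Engineering
  - employee 7 (Grace): dept_id=2 -> matches Engineering
  - employee 8 (Beth): dept_id=1 -> matches Sales
So 1 of 8 rows is dropped.

SQL:
SELECT a.name, b.name AS department
FROM employees a
INNER JOIN departments b ON a.dept_id = b.id

Result:
name  | department 
------+------------
Jack  | Engineering
Frank | Finance    
Tina  | Operations 
Dave  | Operations 
Zoe   | Engineering
Grace | Engineering
Beth  | Sales      


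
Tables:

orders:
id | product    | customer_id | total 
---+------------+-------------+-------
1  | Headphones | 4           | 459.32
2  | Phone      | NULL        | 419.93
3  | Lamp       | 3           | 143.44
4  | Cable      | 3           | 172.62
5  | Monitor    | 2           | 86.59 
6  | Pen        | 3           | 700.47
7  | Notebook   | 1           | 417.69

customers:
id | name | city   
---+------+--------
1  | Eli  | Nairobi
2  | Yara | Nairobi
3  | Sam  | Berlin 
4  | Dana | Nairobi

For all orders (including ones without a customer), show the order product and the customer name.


LEFT JOIN keeps every row from orders (the left table); where customer_id has no match in customers, the customer columns become NULL. Walk through each order:
  - order 1 (Headphones): customer_id=4 -> matches Dana
  - order 2 (Phone): customer_id=NULL, no match -> kept with NULL
  - order 3 (Lamp): customer_id=3 -> matches Sam
  - order 4 (Cable): customer_id=3 -> matches Sam
  - order 5 (Monitor): customer_id=2 -> matches Yara
  - order 6 (Pen): customer_id=3 -> matches Sam
  - order 7 (Notebook): customer_id=1 -> matches Eli
All 7 rows appear; 1 has NULL customer.

SQL:
SELECT a.product, b.name AS customer
FROM orders a
LEFT JOIN customers b ON a.customer_id = b.id

Result:
product    | customer
-----------+---------
Headphones | Dana    
Phone      | NULL    
Lamp       | Sam     
Cable      | Sam     
Monitor    | Yara    
Pen        | Sam     
Notebook   | Eli     


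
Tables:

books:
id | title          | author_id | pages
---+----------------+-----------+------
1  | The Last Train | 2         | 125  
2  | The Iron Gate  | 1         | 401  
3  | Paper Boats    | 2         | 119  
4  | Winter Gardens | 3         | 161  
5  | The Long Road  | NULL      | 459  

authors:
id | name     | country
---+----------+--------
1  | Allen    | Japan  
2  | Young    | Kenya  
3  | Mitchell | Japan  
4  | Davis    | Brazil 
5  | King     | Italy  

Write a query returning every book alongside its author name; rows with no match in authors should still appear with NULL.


LEFT JOIN keeps every row from books (the left table); where author_id has no match in authors, the author columns become NULL. Walk through each book:
  - book 1 (The Last Train): author_id=2 -> matches Young
  - book 2 (The Iron Gate): author_id=1 -> matches Allen
  - book 3 (Paper Boats): author_id=2 -> matches Young
  - book 4 (Winter Gardens): author_id=3 -> matches Mitchell
  - book 5 (The Long Road): author_id=NULL, no match -> kept with NULL
All 5 rows appear; 1 has NULL author.

SQL:
SELECT a.title, b.name AS author
FROM books a
LEFT JOIN authors b ON a.author_id = b.id

Result:
title          | author  
---------------+---------
The Last Train | Young   
The Iron Gate  | Allen   
Paper Boats    | Young   
Winter Gardens | Mitchell
The Long Road  | NULL    


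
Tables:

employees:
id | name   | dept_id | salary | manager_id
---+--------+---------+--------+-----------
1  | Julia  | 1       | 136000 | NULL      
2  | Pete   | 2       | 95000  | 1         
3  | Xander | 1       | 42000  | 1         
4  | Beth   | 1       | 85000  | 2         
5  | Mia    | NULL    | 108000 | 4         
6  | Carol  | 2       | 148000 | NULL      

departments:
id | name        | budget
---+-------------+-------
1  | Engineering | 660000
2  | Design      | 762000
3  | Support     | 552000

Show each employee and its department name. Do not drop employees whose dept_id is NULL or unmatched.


LEFT JOIN keeps every row from employees (the left table); where dept_id has no match in departments, the department columns become NULL. Walk through each employee:
  - employee 1 (Julia): dept_id=1 -> matches Engineering
  - employee 2 (Pete): dept_id=2 -> matches Design
  - employee 3 (Xander): dept_id=1 -> matches Engineering
  - employee 4 (Beth): dept_id=1 -> matches Engineering
  - employee 5 (Mia): dept_id=NULL, no match -> kept with NULL
  - employee 6 (Carol): dept_id=2 -> matches Design
All 6 rows appear; 1 has NULL department.

SQL:
SELECT a.name, b.name AS department
FROM employees a
LEFT JOIN departments b ON a.dept_id = b.id

Result:
name   | department 
-------+------------
Julia  | Engineering
Pete   | Design     
Xander | Engineering
Beth   | Engineering
Mia    | NULL       
Carol  | Design     


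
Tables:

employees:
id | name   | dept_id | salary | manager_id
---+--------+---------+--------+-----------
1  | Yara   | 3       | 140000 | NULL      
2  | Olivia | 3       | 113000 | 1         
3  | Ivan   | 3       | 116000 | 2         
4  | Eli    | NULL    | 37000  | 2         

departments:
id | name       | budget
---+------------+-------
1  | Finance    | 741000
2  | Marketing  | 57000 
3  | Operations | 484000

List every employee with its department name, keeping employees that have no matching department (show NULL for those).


LEFT JOIN keeps every row from employees (the left table); where dept_id has no match in departments, the department columns become NULL. Walk through each employee:
  - employee 1 (Yara): dept_id=3 -> matches Operations
  - employee 2 (Olivia): dept_id=3 -> matches Operations
  - employee 3 (Ivan): dept_id=3 -> matches Operations
  - employee 4 (Eli): dept_id=NULL, no match -> kept with NULL
All 4 rows appear; 1 has NULL department.

SQL:
SELECT a.name, b.name AS department
FROM employees a
LEFT JOIN departments b ON a.dept_id = b.id

Result:
name   | department
-------+-----------
Yara   | Operations
Olivia | Operations
Ivan   | Operations
Eli    | NULL      


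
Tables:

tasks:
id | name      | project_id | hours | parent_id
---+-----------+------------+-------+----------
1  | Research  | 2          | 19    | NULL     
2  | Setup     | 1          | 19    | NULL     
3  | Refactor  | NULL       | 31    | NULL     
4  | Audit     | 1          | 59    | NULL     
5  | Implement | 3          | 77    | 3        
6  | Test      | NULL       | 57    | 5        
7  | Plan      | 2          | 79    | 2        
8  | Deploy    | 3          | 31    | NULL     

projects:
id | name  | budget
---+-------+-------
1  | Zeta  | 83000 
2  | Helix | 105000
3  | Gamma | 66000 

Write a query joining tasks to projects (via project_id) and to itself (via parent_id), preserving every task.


Two LEFT JOINs from the same base table tasks: one to projects via project_id, one to tasks itself via parent_id. Both are LEFT so every task is preserved.
Match against projects:
  - task 1 (Research): project_id=2 -> matches Helix
  - task 2 (Setup): project_id=1 -> matches Zeta
  - task 3 (Refactor): project_id=NULL, no match -> kept with NULL
  - task 4 (Audit): project_id=1 -> matches Zeta
  - task 5 (Implement): project_id=3 -> matches Gamma
  - task 6 (Test): project_id=NULL, no match -> kept with NULL
  - task 7 (Plan): project_id=2 -> matches Helix
  - task 8 (Deploy): project_id=3 -> matches Gamma
Match against tasks (self):
  - task 1 (Research): parent_id=NULL -> NULL
  - task 2 (Setup): parent_id=NULL -> NULL
  - task 3 (Refactor): parent_id=NULL -> NULL
  - task 4 (Audit): parent_id=NULL -> NULL
  - task 5 (Implement): parent_id=3 -> Refactor
  - task 6 (Test): parent_id=5 -> Implement
  - task 7 (Plan): parent_id=2 -> Setup
  - task 8 (Deploy): parent_id=NULL -> NULL

SQL:
SELECT a.name, b.name AS project, c.name AS parent
FROM tasks a
LEFT JOIN projects b ON a.project_id = b.id
LEFT JOIN tasks c ON a.parent_id = c.id

Result:
name      | project | parent   
----------+---------+----------
Research  | Helix   | NULL     
Setup     | Zeta    | NULL     
Refactor  | NULL    | NULL     
Audit     | Zeta    | NULL     
Implement | Gamma   | Refactor 
Test      | NULL    | Implement
Plan      | Helix   | Setup    
Deploy    | Gamma   | NULL     


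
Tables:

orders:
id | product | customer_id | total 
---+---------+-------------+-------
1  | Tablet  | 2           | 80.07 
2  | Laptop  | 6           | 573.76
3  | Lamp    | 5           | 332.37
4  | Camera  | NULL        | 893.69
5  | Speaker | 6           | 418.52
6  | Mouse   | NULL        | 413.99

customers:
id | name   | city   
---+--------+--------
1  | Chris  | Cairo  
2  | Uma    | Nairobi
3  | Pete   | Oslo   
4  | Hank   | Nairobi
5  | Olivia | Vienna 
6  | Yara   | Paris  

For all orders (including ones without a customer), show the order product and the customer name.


LEFT JOIN keeps every row from orders (the left table); where customer_id has no match in customers, the customer columns become NULL. Walk through each order:
  - order 1 (Tablet): customer_id=2 -> matches Uma
  - order 2 (Laptop): customer_id=6 -> matches Yara
  - order 3 (Lamp): customer_id=5 -> matches Olivia
  - order 4 (Camera): customer_id=NULL, no match -> kept with NULL
  - order 5 (Speaker): customer_id=6 -> matches Yara
  - order 6 (Mouse): customer_id=NULL, no match -> kept with NULL
All 6 rows appear; 2 have NULL customer.

SQL:
SELECT a.product, b.name AS customer
FROM orders a
LEFT JOIN customers b ON a.customer_id = b.id

Result:
product | customer
--------+---------
Tablet  | Uma     
Laptop  | Yara    
Lamp    | Olivia  
Camera  | NULL    
Speaker | Yara    
Mouse   | NULL    


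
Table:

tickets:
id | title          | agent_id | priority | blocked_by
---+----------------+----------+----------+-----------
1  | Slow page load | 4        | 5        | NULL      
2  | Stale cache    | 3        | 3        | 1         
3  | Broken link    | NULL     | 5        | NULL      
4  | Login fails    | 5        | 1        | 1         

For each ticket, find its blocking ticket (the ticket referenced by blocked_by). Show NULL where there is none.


This is a self-join: tickets is joined to a second copy of itself, matching each row's blocked_by to another row's id. Use LEFT JOIN so rows with blocked_by=NULL are kept.
  - ticket 1 (Slow page load): blocked_by=NULL -> NULL
  - ticket 2 (Stale cache): blocked_by=1 -> Slow page load
  - ticket 3 (Broken link): blocked_by=NULL -> NULL
  - ticket 4 (Login fails): blocked_by=1 -> Slow page load

SQL:
SELECT a.title AS item, b.title AS blocked_by
FROM tickets a
LEFT JOIN tickets b ON a.blocked_by = b.id

Result:
item           | blocked_by    
---------------+---------------
Slow page load | NULL          
Stale cache    | Slow page load
Broken link    | NULL          
Login fails    | Slow page load


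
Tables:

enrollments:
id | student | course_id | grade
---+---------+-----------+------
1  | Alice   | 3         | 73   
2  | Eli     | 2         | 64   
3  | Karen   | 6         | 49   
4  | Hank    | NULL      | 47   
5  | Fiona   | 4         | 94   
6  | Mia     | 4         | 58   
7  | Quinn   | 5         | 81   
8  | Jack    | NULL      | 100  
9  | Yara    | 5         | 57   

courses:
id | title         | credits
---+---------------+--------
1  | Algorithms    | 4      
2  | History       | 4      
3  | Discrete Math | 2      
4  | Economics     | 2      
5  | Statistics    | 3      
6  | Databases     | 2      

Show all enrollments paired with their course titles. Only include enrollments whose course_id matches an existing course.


INNER JOIN keeps only enrollments rows whose course_id matches an id in courses. Walk through each enrollment:
  - enrollment 1 (Alice): course_id=3 -> matches Discrete Math
  - enrollment 2 (Eli): course_id=2 -> matches History
  - enrollment 3 (Karen): course_id=6 -> matches Databases
  - enrollment 4 (Hank): course_id=NULL, no match -> dropped
  - enrollment 5 (Fiona): course_id=4 -> matches Economics
  - enrollment 6 (Mia): course_id=4 -> matches Economics
  - enrollment 7 (Quinn): course_id=5 -> matches Statistics
  - enrollment 8 (Jack): course_id=NULL, no match -> dropped
  - enrollment 9 (Yara): course_id=5 -> matches Statistics
So 2 of 9 rows are dropped.

SQL:
SELECT a.student, b.title AS course
FROM enrollments a
INNER JOIN courses b ON a.course_id = b.id

Result:
student | course       
--------+--------------
Alice   | Discrete Math
Eli     | History      
Karen   | Databases    
Fiona   | Economics    
Mia     | Economics    
Quinn   | Statistics   
Yara    | Statistics   


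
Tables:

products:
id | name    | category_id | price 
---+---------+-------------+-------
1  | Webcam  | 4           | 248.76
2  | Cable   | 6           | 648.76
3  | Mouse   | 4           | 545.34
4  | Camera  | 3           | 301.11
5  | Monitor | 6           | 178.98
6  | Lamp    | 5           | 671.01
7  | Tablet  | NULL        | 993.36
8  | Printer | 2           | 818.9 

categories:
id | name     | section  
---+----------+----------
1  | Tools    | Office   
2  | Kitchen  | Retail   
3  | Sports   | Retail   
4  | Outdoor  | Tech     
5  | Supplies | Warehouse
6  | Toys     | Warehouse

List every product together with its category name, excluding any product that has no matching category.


INNER JOIN keeps only products rows whose category_id matches an id in categories. Walk through each product:
  - product 1 (Webcam): category_id=4 -> matches Outdoor
  - product 2 (Cable): category_id=6 -> matches Toys
  - product 3 (Mouse): category_id=4 -> matches Outdoor
  - product 4 (Camera): category_id=3 -> matches Sports
  - product 5 (Monitor): category_id=6 -> matches Toys
  - product 6 (Lamp): category_id=5 -> matches Supplies
  - product 7 (Tablet): category_id=NULL, no match -> dropped
  - product 8 (Printer): category_id=2 -> matches Kitchen
So 1 of 8 rows is dropped.

SQL:
SELECT a.name, b.name AS category
FROM products a
INNER JOIN categories b ON a.category_id = b.id

Result:
name    | category
--------+---------
Webcam  | Outdoor 
Cable   | Toys    
Mouse   | Outdoor 
Camera  | Sports  
Monitor | Toys    
Lamp    | Supplies
Printer | Kitchen 


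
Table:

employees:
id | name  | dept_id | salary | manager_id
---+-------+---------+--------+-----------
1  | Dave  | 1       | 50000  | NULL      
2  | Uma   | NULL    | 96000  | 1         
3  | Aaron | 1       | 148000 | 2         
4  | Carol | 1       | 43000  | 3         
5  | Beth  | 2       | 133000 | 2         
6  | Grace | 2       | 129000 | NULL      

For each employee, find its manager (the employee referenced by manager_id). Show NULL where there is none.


This is a self-join: employees is joined to a second copy of itself, matching each row's manager_id to another row's id. Use LEFT JOIN so rows with manager_id=NULL are kept.
  - employee 1 (Dave): manager_id=NULL -> NULL
  - employee 2 (Uma): manager_id=1 -> Dave
  - employee 3 (Aaron): manager_id=2 -> Uma
  - employee 4 (Carol): manager_id=3 -> Aaron
  - employee 5 (Beth): manager_id=2 -> Uma
  - employee 6 (Grace): manager_id=NULL -> NULL

SQL:
SELECT a.name AS item, b.name AS manager
FROM employees a
LEFT JOIN employees b ON a.manager_id = b.id

Result:
item  | manager
------+--------
Dave  | NULL   
Uma   | Dave   
Aaron | Uma    
Carol | Aaron  
Beth  | Uma    
Grace | NULL   


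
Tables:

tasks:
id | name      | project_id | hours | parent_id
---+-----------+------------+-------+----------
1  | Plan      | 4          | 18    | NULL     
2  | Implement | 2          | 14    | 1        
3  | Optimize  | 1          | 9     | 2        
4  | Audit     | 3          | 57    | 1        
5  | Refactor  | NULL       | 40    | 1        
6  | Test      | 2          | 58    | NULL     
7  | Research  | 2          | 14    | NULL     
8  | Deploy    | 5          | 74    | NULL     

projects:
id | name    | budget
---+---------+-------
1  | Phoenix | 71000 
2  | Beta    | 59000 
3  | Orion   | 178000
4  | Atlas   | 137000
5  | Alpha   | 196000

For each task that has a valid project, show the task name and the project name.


INNER JOIN keeps only tasks rows whose project_id matches an id in projects. Walk through each task:
  - task 1 (Plan): project_id=4 -> matches Atlas
  - task 2 (Implement): project_id=2 -> matches Beta
  - task 3 (Optimize): project_id=1 -> matches Phoenix
  - task 4 (Audit): project_id=3 -> matches Orion
  - task 5 (Refactor): project_id=NULL, no match -> dropped
  - task 6 (Test): project_id=2 -> matches Beta
  - task 7 (Research): project_id=2 -> matches Beta
  - task 8 (Deploy): project_id=5 -> matches Alpha
So 1 of 8 rows is dropped.

SQL:
SELECT a.name, b.name AS project
FROM tasks a
INNER JOIN projects b ON a.project_id = b.id

Result:
name      | project
----------+--------
Plan      | Atlas  
Implement | Beta   
Optimize  | Phoenix
Audit     | Orion  
Test      | Beta   
Research  | Beta   
Deploy    | Alpha  


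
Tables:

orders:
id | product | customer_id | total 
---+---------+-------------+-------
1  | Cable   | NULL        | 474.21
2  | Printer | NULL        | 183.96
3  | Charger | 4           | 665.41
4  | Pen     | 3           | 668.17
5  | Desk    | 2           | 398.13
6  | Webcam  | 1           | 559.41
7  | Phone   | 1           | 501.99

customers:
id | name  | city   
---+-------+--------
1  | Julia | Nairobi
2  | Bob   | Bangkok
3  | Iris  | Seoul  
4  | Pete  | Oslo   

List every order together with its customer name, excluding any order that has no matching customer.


INNER JOIN keeps only orders rows whose customer_id matches an id in customers. Walk through each order:
  - order 1 (Cable): customer_id=NULL, no match -> dropped
  - order 2 (Printer): customer_id=NULL, no match -> dropped
  - order 3 (Charger): customer_id=4 -> matches Pete
  - order 4 (Pen): customer_id=3 -> matches Iris
  - order 5 (Desk): customer_id=2 -> matches Bob
  - order 6 (Webcam): customer_id=1 -> matches Julia
  - order 7 (Phone): customer_id=1 -> matches Julia
So 2 of 7 rows are dropped.

SQL:
SELECT a.product, b.name AS customer
FROM orders a
INNER JOIN customers b ON a.customer_id = b.id

Result:
product | customer
--------+---------
Charger | Pete    
Pen     | Iris    
Desk    | Bob     
Webcam  | Julia   
Phone   | Julia   


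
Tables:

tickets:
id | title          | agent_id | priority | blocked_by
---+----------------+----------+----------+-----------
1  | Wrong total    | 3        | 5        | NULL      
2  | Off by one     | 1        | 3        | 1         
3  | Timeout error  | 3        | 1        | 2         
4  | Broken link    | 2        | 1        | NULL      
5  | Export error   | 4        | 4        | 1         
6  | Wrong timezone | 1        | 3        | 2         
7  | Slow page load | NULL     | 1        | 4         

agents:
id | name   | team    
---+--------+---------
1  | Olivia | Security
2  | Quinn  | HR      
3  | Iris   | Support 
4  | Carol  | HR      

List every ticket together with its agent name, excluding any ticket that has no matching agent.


INNER JOIN keeps only tickets rows whose agent_id matches an id in agents. Walk through each ticket:
  - ticket 1 (Wrong total): agent_id=3 -> matches Iris
  - ticket 2 (Off by one): agent_id=1 -> matches Olivia
  - ticket 3 (Timeout error): agent_id=3 -> matches Iris
  - ticket 4 (Broken link): agent_id=2 -> matches Quinn
  - ticket 5 (Export error): agent_id=4 -> matches Carol
  - ticket 6 (Wrong timezone): agent_id=1 -> matches Olivia
  - ticket 7 (Slow page load): agent_id=NULL, no match -> dropped
So 1 of 7 rows is dropped.

SQL:
SELECT a.title, b.name AS agent
FROM tickets a
INNER JOIN agents b ON a.agent_id = b.id

Result:
title          | agent 
---------------+-------
Wrong total    | Iris  
Off by one     | Olivia
Timeout error  | Iris  
Broken link    | Quinn 
Export error   | Carol 
Wrong timezone | Olivia


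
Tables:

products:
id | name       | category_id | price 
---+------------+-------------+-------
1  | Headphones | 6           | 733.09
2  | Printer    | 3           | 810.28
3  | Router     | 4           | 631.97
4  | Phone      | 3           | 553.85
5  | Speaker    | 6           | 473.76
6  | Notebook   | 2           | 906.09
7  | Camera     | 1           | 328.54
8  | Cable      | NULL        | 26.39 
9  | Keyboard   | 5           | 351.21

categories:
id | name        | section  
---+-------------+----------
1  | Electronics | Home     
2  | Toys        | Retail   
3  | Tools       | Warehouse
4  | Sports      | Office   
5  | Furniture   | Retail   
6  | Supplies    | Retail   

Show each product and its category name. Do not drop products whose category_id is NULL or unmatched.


LEFT JOIN keeps every row from products (the left table); where category_id has no match in categories, the category columns become NULL. Walk through each product:
  - product 1 (Headphones): category_id=6 -> matches Supplies
  - product 2 (Printer): category_id=3 -> matches Tools
  - product 3 (Router): category_id=4 -> matches Sports
  - product 4 (Phone): category_id=3 -> matches Tools
  - product 5 (Speaker): category_id=6 -> matches Supplies
  - product 6 (Notebook): category_id=2 -> matches Toys
  - product 7 (Camera): category_id=1 -> matches Electronics
  - product 8 (Cable): category_id=NULL, no match -> kept with NULL
  - product 9 (Keyboard): category_id=5 -> matches Furniture
All 9 rows appear; 1 has NULL category.

SQL:
SELECT a.name, b.name AS category
FROM products a
LEFT JOIN categories b ON a.category_id = b.id

Result:
name       | category   
-----------+------------
Headphones | Supplies   
Printer    | Tools      
Router     | Sports     
Phone      | Tools      
Speaker    | Supplies   
Notebook   | Toys       
Camera     | Electronics
Cable      | NULL       
Keyboard   | Furniture  


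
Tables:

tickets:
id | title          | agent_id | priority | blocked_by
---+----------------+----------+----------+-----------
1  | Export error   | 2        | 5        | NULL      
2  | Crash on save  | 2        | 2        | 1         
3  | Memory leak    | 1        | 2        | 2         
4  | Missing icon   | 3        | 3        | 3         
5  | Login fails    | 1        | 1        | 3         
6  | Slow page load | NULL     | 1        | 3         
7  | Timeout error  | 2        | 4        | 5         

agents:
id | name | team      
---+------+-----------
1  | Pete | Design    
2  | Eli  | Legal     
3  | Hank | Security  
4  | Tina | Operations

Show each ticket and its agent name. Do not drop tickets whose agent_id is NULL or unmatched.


LEFT JOIN keeps every row from tickets (the left table); where agent_id has no match in agents, the agent columns become NULL. Walk through each ticket:
  - ticket 1 (Export error): agent_id=2 -> matches Eli
  - ticket 2 (Crash on save): agent_id=2 -> matches Eli
  - ticket 3 (Memory leak): agent_id=1 -> matches Pete
  - ticket 4 (Missing icon): agent_id=3 -> matches Hank
  - ticket 5 (Login fails): agent_id=1 -> matches Pete
  - ticket 6 (Slow page load): agent_id=NULL, no match -> kept with NULL
  - ticket 7 (Timeout error): agent_id=2 -> matches Eli
All 7 rows appear; 1 has NULL agent.

SQL:
SELECT a.title, b.name AS agent
FROM tickets a
LEFT JOIN agents b ON a.agent_id = b.id

Result:
title          | agent
---------------+------
Export error   | Eli  
Crash on save  | Eli  
Memory leak    | Pete 
Missing icon   | Hank 
Login fails    | Pete 
Slow page load | NULL 
Timeout error  | Eli  


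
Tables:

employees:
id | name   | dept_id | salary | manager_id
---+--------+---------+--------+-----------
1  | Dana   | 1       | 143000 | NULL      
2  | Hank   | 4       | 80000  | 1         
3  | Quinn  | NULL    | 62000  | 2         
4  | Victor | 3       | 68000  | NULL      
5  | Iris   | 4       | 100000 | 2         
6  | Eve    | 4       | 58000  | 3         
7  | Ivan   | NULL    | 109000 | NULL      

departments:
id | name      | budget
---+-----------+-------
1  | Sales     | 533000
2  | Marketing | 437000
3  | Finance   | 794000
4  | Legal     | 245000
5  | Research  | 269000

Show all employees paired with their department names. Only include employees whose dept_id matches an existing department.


INNER JOIN keeps only employees rows whose dept_id matches an id in departments. Walk through each employee:
  - employee 1 (Dana): dept_id=1 -> matches Sales
  - employee 2 (Hank): dept_id=4 -> matches Legal
  - employee 3 (Quinn): dept_id=NULL, no match -> dropped
  - employee 4 (Victor): dept_id=3 -> matches Finance
  - employee 5 (Iris): dept_id=4 -> matches Legal
  - employee 6 (Eve): dept_id=4 -> matches Legal
  - employee 7 (Ivan): dept_id=NULL, no match -> dropped
So 2 of 7 rows are dropped.

SQL:
SELECT a.name, b.name AS department
FROM employees a
INNER JOIN departments b ON a.dept_id = b.id

Result:
name   | department
-------+-----------
Dana   | Sales     
Hank   | Legal     
Victor | Finance   
Iris   | Legal     
Eve    | Legal     


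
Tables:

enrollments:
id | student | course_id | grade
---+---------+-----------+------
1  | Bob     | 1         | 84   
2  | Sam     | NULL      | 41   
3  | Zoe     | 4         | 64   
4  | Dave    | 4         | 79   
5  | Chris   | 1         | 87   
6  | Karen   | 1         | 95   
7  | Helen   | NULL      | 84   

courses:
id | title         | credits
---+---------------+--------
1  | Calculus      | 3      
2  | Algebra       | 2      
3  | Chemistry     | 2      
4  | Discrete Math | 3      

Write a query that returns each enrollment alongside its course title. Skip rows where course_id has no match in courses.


INNER JOIN keeps only enrollments rows whose course_id matches an id in courses. Walk through each enrollment:
  - enrollment 1 (Bob): course_id=1 -> matches Calculus
  - enrollment 2 (Sam): course_id=NULL, no match -> dropped
  - enrollment 3 (Zoe): course_id=4 -> matches Discrete Math
  - enrollment 4 (Dave): course_id=4 -> matches Discrete Math
  - enrollment 5 (Chris): course_id=1 -> matches Calculus
  - enrollment 6 (Karen): course_id=1 -> matches Calculus
  - enrollment 7 (Helen): course_id=NULL, no match -> dropped
So 2 of 7 rows are dropped.

SQL:
SELECT a.student, b.title AS course
FROM enrollments a
INNER JOIN courses b ON a.course_id = b.id

Result:
student | course       
--------+--------------
Bob     | Calculus     
Zoe     | Discrete Math
Dave    | Discrete Math
Chris   | Calculus     
Karen   | Calculus     


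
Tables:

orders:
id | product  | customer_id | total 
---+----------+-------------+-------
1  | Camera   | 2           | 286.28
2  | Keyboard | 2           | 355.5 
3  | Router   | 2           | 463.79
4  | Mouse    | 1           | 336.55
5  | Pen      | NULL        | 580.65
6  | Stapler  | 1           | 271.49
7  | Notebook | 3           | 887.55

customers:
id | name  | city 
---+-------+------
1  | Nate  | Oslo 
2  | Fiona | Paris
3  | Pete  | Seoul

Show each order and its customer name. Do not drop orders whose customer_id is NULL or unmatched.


LEFT JOIN keeps every row from orders (the left table); where customer_id has no match in customers, the customer columns become NULL. Walk through each order:
  - order 1 (Camera): customer_id=2 -> matches Fiona
  - order 2 (Keyboard): customer_id=2 -> matches Fiona
  - order 3 (Router): customer_id=2 -> matches Fiona
  - order 4 (Mouse): customer_id=1 -> matches Nate
  - order 5 (Pen): customer_id=NULL, no match -> kept with NULL
  - order 6 (Stapler): customer_id=1 -> matches Nate
  - order 7 (Notebook): customer_id=3 -> matches Pete
All 7 rows appear; 1 has NULL customer.

SQL:
SELECT a.product, b.name AS customer
FROM orders a
LEFT JOIN customers b ON a.customer_id = b.id

Result:
product  | customer
---------+---------
Camera   | Fiona   
Keyboard | Fiona   
Router   | Fiona   
Mouse    | Nate    
Pen      | NULL    
Stapler  | Nate    
Notebook | Pete    


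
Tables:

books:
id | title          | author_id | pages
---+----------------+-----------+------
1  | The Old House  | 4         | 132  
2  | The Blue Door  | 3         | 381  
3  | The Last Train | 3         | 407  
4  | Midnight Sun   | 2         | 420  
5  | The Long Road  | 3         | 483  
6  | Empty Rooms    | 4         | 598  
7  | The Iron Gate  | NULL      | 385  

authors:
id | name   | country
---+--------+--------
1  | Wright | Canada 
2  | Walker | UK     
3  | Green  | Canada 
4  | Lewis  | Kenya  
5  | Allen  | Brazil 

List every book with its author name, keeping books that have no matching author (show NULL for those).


LEFT JOIN keeps every row from books (the left table); where author_id has no match in authors, the author columns become NULL. Walk through each book:
  - book 1 (The Old House): author_id=4 -> matches Lewis
  - book 2 (The Blue Door): author_id=3 -> matches Green
  - book 3 (The Last Train): author_id=3 -> matches Green
  - book 4 (Midnight Sun): author_id=2 -> matches Walker
  - book 5 (The Long Road): author_id=3 -> matches Green
  - book 6 (Empty Rooms): author_id=4 -> matches Lewis
  - book 7 (The Iron Gate): author_id=NULL, no match -> kept with NULL
All 7 rows appear; 1 has NULL author.

SQL:
SELECT a.title, b.name AS author
FROM books a
LEFT JOIN authors b ON a.author_id = b.id

Result:
title          | author
---------------+-------
The Old House  | Lewis 
The Blue Door  | Green 
The Last Train | Green 
Midnight Sun   | Walker
The Long Road  | Green 
Empty Rooms    | Lewis 
The Iron Gate  | NULL  


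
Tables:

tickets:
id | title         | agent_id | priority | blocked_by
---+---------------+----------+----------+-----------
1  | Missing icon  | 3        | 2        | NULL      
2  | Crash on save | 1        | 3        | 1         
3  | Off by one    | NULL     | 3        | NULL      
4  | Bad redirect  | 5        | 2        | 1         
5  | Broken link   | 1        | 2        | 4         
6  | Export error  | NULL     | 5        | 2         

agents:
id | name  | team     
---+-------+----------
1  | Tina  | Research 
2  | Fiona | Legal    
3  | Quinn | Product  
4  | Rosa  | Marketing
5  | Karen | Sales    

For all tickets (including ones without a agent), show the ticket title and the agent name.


LEFT JOIN keeps every row from tickets (the left table); where agent_id has no match in agents, the agent columns become NULL. Walk through each ticket:
  - ticket 1 (Missing icon): agent_id=3 -> matches Quinn
  - ticket 2 (Crash on save): agent_id=1 -> matches Tina
  - ticket 3 (Off by one): agent_id=NULL, no match -> kept with NULL
  - ticket 4 (Bad redirect): agent_id=5 -> matches Karen
  - ticket 5 (Broken link): agent_id=1 -> matches Tina
  - ticket 6 (Export error): agent_id=NULL, no match -> kept with NULL
All 6 rows appear; 2 have NULL agent.

SQL:
SELECT a.title, b.name AS agent
FROM tickets a
LEFT JOIN agents b ON a.agent_id = b.id

Result:
title         | agent
--------------+------
Missing icon  | Quinn
Crash on save | Tina 
Off by one    | NULL 
Bad redirect  | Karen
Broken link   | Tina 
Export error  | NULL 
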